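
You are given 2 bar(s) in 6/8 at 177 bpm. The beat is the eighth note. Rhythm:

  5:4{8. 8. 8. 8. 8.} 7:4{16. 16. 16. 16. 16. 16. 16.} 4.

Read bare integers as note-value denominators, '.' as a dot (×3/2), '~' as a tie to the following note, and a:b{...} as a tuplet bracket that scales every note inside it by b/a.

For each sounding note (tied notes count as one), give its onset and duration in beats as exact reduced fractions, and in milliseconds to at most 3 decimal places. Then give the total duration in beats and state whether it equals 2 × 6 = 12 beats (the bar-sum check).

1) 0.0ms=0b +406.78ms=6/5b
2) 406.78ms=6/5b +406.78ms=6/5b
3) 813.559ms=12/5b +406.78ms=6/5b
4) 1220.339ms=18/5b +406.78ms=6/5b
5) 1627.119ms=24/5b +406.78ms=6/5b
6) 2033.898ms=6b +145.278ms=3/7b
7) 2179.177ms=45/7b +145.278ms=3/7b
8) 2324.455ms=48/7b +145.278ms=3/7b
9) 2469.734ms=51/7b +145.278ms=3/7b
10) 2615.012ms=54/7b +145.278ms=3/7b
11) 2760.291ms=57/7b +145.278ms=3/7b
12) 2905.569ms=60/7b +145.278ms=3/7b
13) 3050.847ms=9b +1016.949ms=3b
Σ=12b of 12 (177bpm 6/8) — PASS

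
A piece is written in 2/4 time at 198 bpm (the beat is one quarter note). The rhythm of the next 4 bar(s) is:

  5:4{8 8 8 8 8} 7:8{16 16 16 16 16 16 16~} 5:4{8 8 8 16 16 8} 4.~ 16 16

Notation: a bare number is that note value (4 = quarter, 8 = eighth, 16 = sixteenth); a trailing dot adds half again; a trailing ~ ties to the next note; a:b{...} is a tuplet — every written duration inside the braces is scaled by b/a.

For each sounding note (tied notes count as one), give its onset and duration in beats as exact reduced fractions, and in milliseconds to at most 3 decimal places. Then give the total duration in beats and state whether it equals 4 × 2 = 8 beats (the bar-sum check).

1) 0.0ms=0b +121.212ms=2/5b
2) 121.212ms=2/5b +121.212ms=2/5b
3) 242.424ms=4/5b +121.212ms=2/5b
4) 363.636ms=6/5b +121.212ms=2/5b
5) 484.848ms=8/5b +121.212ms=2/5b
6) 606.061ms=2b +86.58ms=2/7b
7) 692.641ms=16/7b +86.58ms=2/7b
8) 779.221ms=18/7b +86.58ms=2/7b
9) 865.801ms=20/7b +86.58ms=2/7b
10) 952.381ms=22/7b +86.58ms=2/7b
11) 1038.961ms=24/7b +86.58ms=2/7b
12) 1125.541ms=26/7b +207.792ms=24/35b
13) 1333.333ms=22/5b +121.212ms=2/5b
14) 1454.545ms=24/5b +121.212ms=2/5b
15) 1575.758ms=26/5b +60.606ms=1/5b
16) 1636.364ms=27/5b +60.606ms=1/5b
17) 1696.97ms=28/5b +121.212ms=2/5b
18) 1818.182ms=6b +530.303ms=7/4b
19) 2348.485ms=31/4b +75.758ms=1/4b
Σ=8b of 8 (198bpm 2/4) — PASS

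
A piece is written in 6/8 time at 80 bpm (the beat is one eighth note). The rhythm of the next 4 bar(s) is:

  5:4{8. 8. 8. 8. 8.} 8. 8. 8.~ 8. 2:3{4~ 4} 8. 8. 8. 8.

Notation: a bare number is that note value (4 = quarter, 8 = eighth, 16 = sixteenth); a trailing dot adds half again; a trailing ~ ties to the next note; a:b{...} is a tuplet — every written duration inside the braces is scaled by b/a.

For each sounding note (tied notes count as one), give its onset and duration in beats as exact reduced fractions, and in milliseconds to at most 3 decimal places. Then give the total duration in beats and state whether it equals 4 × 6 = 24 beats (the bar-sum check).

1) 0.0ms=0b +900.0ms=6/5b
2) 900.0ms=6/5b +900.0ms=6/5b
3) 1800.0ms=12/5b +900.0ms=6/5b
4) 2700.0ms=18/5b +900.0ms=6/5b
5) 3600.0ms=24/5b +900.0ms=6/5b
6) 4500.0ms=6b +1125.0ms=3/2b
7) 5625.0ms=15/2b +1125.0ms=3/2b
8) 6750.0ms=9b +2250.0ms=3b
9) 9000.0ms=12b +4500.0ms=6b
10) 13500.0ms=18b +1125.0ms=3/2b
11) 14625.0ms=39/2b +1125.0ms=3/2b
12) 15750.0ms=21b +1125.0ms=3/2b
13) 16875.0ms=45/2b +1125.0ms=3/2b
Σ=24b of 24 (80bpm 6/8) — PASS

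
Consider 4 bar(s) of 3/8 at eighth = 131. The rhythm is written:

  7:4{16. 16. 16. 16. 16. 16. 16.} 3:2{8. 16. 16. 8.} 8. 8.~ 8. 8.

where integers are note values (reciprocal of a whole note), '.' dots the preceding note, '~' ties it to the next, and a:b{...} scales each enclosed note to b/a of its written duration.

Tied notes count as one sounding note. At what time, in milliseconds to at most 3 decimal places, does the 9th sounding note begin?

1. 0.0ms @ 0 + 196.292ms (3/7)
2. 196.292ms @ 3/7 + 196.292ms (3/7)
3. 392.585ms @ 6/7 + 196.292ms (3/7)
4. 588.877ms @ 9/7 + 196.292ms (3/7)
5. 785.169ms @ 12/7 + 196.292ms (3/7)
6. 981.461ms @ 15/7 + 196.292ms (3/7)
7. 1177.754ms @ 18/7 + 196.292ms (3/7)
8. 1374.046ms @ 3 + 458.015ms (1)
9. 1832.061ms @ 4 + 229.008ms (1/2)
10. 2061.069ms @ 9/2 + 229.008ms (1/2)
11. 2290.076ms @ 5 + 458.015ms (1)
12. 2748.092ms @ 6 + 687.023ms (3/2)
13. 3435.115ms @ 15/2 + 1374.046ms (3)
14. 4809.16ms @ 21/2 + 687.023ms (3/2)

note 9 onset = 4b = 1832.061ms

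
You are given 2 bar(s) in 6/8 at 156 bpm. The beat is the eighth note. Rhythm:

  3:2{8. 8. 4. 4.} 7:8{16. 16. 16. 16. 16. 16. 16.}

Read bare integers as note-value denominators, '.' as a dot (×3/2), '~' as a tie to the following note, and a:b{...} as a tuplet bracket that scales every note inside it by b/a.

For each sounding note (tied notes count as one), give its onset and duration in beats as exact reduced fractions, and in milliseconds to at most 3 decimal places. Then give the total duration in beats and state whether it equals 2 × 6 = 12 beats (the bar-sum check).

1) 0.0ms=0b +384.615ms=1b
2) 384.615ms=1b +384.615ms=1b
3) 769.231ms=2b +769.231ms=2b
4) 1538.462ms=4b +769.231ms=2b
5) 2307.692ms=6b +329.67ms=6/7b
6) 2637.363ms=48/7b +329.67ms=6/7b
7) 2967.033ms=54/7b +329.67ms=6/7b
8) 3296.703ms=60/7b +329.67ms=6/7b
9) 3626.374ms=66/7b +329.67ms=6/7b
10) 3956.044ms=72/7b +329.67ms=6/7b
11) 4285.714ms=78/7b +329.67ms=6/7b
Σ=12b of 12 (156bpm 6/8) — PASS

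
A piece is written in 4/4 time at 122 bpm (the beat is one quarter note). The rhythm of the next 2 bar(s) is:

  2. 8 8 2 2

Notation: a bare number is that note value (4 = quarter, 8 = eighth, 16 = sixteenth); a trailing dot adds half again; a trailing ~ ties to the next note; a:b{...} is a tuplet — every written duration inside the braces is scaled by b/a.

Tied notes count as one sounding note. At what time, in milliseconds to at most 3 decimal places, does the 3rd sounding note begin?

note 3 onset = 7/2b = 1721.311ms

1. 0.0ms @ 0 + 1475.41ms (3)
2. 1475.41ms @ 3 + 245.902ms (1/2)
3. 1721.311ms @ 7/2 + 245.902ms (1/2)
4. 1967.213ms @ 4 + 983.607ms (2)
5. 2950.82ms @ 6 + 983.607ms (2)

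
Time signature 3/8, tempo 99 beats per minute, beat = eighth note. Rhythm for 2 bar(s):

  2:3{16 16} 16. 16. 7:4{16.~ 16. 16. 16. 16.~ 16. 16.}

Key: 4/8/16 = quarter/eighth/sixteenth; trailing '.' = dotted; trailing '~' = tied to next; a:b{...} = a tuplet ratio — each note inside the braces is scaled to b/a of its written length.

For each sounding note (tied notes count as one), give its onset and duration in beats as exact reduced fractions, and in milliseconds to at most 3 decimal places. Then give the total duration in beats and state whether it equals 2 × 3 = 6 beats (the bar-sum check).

1) 0.0ms=0b +454.545ms=3/4b
2) 454.545ms=3/4b +454.545ms=3/4b
3) 909.091ms=3/2b +454.545ms=3/4b
4) 1363.636ms=9/4b +454.545ms=3/4b
5) 1818.182ms=3b +519.481ms=6/7b
6) 2337.662ms=27/7b +259.74ms=3/7b
7) 2597.403ms=30/7b +259.74ms=3/7b
8) 2857.143ms=33/7b +519.481ms=6/7b
9) 3376.623ms=39/7b +259.74ms=3/7b
Σ=6b of 6 (99bpm 3/8) — PASS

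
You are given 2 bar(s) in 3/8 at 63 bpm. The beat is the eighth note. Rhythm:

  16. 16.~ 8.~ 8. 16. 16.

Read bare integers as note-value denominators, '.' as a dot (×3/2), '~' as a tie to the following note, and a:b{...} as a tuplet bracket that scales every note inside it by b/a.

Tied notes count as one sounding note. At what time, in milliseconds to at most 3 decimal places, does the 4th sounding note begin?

note 4 onset = 21/4b = 5000.0ms

1. 0.0ms @ 0 + 714.286ms (3/4)
2. 714.286ms @ 3/4 + 3571.429ms (15/4)
3. 4285.714ms @ 9/2 + 714.286ms (3/4)
4. 5000.0ms @ 21/4 + 714.286ms (3/4)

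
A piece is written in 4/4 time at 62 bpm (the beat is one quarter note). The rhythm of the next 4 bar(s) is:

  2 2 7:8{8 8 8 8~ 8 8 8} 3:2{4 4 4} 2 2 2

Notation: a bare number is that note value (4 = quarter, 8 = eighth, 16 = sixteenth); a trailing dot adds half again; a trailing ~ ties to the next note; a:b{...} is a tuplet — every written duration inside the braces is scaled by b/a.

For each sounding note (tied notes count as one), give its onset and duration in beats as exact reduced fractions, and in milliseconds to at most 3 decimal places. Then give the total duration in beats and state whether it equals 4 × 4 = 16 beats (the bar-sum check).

1) 0.0ms=0b +1935.484ms=2b
2) 1935.484ms=2b +1935.484ms=2b
3) 3870.968ms=4b +552.995ms=4/7b
4) 4423.963ms=32/7b +552.995ms=4/7b
5) 4976.959ms=36/7b +552.995ms=4/7b
6) 5529.954ms=40/7b +1105.991ms=8/7b
7) 6635.945ms=48/7b +552.995ms=4/7b
8) 7188.94ms=52/7b +552.995ms=4/7b
9) 7741.935ms=8b +645.161ms=2/3b
10) 8387.097ms=26/3b +645.161ms=2/3b
11) 9032.258ms=28/3b +645.161ms=2/3b
12) 9677.419ms=10b +1935.484ms=2b
13) 11612.903ms=12b +1935.484ms=2b
14) 13548.387ms=14b +1935.484ms=2b
Σ=16b of 16 (62bpm 4/4) — PASS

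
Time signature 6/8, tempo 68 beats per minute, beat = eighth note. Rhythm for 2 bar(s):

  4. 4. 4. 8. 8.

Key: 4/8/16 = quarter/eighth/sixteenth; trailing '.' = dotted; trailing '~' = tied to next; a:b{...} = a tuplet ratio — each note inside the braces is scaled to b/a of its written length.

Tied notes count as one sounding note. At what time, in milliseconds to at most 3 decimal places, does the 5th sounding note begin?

1. 0.0ms @ 0 + 2647.059ms (3)
2. 2647.059ms @ 3 + 2647.059ms (3)
3. 5294.118ms @ 6 + 2647.059ms (3)
4. 7941.176ms @ 9 + 1323.529ms (3/2)
5. 9264.706ms @ 21/2 + 1323.529ms (3/2)

note 5 onset = 21/2b = 9264.706ms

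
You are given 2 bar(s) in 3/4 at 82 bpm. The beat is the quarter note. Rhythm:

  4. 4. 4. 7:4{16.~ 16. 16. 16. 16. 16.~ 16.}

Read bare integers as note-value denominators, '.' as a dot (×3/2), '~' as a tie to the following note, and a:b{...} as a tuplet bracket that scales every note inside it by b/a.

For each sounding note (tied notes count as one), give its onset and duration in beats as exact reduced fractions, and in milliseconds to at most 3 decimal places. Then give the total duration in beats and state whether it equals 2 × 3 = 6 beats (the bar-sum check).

1) 0.0ms=0b +1097.561ms=3/2b
2) 1097.561ms=3/2b +1097.561ms=3/2b
3) 2195.122ms=3b +1097.561ms=3/2b
4) 3292.683ms=9/2b +313.589ms=3/7b
5) 3606.272ms=69/14b +156.794ms=3/14b
6) 3763.066ms=36/7b +156.794ms=3/14b
7) 3919.861ms=75/14b +156.794ms=3/14b
8) 4076.655ms=39/7b +313.589ms=3/7b
Σ=6b of 6 (82bpm 3/4) — PASS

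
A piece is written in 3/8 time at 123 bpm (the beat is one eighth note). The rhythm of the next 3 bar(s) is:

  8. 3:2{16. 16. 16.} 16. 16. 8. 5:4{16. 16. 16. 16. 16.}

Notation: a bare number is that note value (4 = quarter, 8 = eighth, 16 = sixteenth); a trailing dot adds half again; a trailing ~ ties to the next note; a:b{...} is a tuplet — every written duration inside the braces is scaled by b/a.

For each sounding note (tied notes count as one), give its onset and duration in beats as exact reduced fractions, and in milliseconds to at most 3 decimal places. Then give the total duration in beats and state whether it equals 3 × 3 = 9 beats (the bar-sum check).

1) 0.0ms=0b +731.707ms=3/2b
2) 731.707ms=3/2b +243.902ms=1/2b
3) 975.61ms=2b +243.902ms=1/2b
4) 1219.512ms=5/2b +243.902ms=1/2b
5) 1463.415ms=3b +365.854ms=3/4b
6) 1829.268ms=15/4b +365.854ms=3/4b
7) 2195.122ms=9/2b +731.707ms=3/2b
8) 2926.829ms=6b +292.683ms=3/5b
9) 3219.512ms=33/5b +292.683ms=3/5b
10) 3512.195ms=36/5b +292.683ms=3/5b
11) 3804.878ms=39/5b +292.683ms=3/5b
12) 4097.561ms=42/5b +292.683ms=3/5b
Σ=9b of 9 (123bpm 3/8) — PASS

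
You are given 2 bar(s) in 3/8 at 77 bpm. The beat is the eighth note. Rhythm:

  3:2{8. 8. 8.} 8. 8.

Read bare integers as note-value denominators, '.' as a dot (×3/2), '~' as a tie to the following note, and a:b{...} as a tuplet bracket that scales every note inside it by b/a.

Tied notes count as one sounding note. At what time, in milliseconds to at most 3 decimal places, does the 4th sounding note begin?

1. 0.0ms @ 0 + 779.221ms (1)
2. 779.221ms @ 1 + 779.221ms (1)
3. 1558.442ms @ 2 + 779.221ms (1)
4. 2337.662ms @ 3 + 1168.831ms (3/2)
5. 3506.494ms @ 9/2 + 1168.831ms (3/2)

note 4 onset = 3b = 2337.662ms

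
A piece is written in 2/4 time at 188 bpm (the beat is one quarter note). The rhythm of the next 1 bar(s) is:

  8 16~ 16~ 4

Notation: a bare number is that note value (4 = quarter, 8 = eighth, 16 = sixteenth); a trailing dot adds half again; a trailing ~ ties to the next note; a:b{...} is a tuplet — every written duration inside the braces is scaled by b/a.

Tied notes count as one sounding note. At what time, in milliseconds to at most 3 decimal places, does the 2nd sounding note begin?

1. 0.0ms @ 0 + 159.574ms (1/2)
2. 159.574ms @ 1/2 + 478.723ms (3/2)

note 2 onset = 1/2b = 159.574ms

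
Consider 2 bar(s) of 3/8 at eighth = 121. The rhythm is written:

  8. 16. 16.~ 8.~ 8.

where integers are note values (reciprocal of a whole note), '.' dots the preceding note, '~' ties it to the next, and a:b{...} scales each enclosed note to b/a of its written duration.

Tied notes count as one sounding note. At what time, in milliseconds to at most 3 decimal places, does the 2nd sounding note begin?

1. 0.0ms @ 0 + 743.802ms (3/2)
2. 743.802ms @ 3/2 + 371.901ms (3/4)
3. 1115.702ms @ 9/4 + 1859.504ms (15/4)

note 2 onset = 3/2b = 743.802ms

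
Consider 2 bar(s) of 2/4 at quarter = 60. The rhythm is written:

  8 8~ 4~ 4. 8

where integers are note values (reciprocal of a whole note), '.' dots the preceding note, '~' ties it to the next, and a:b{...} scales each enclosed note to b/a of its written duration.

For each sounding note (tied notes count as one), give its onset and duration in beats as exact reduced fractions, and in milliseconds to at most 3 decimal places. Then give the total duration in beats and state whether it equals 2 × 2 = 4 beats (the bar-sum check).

1) 0.0ms=0b +500.0ms=1/2b
2) 500.0ms=1/2b +3000.0ms=3b
3) 3500.0ms=7/2b +500.0ms=1/2b
Σ=4b of 4 (60bpm 2/4) — PASS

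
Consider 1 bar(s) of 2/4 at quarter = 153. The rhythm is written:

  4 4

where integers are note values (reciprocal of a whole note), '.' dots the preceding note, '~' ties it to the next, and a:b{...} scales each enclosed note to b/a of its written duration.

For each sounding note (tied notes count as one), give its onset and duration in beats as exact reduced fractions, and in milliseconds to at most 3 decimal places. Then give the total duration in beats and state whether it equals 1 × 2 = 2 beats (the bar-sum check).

1) 0.0ms=0b +392.157ms=1b
2) 392.157ms=1b +392.157ms=1b
Σ=2b of 2 (153bpm 2/4) — PASS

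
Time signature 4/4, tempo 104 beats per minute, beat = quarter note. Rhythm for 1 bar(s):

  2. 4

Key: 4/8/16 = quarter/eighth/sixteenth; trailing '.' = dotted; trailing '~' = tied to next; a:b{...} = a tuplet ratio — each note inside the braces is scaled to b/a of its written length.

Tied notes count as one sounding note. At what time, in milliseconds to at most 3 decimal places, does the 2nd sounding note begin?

note 2 onset = 3b = 1730.769ms

1. 0.0ms @ 0 + 1730.769ms (3)
2. 1730.769ms @ 3 + 576.923ms (1)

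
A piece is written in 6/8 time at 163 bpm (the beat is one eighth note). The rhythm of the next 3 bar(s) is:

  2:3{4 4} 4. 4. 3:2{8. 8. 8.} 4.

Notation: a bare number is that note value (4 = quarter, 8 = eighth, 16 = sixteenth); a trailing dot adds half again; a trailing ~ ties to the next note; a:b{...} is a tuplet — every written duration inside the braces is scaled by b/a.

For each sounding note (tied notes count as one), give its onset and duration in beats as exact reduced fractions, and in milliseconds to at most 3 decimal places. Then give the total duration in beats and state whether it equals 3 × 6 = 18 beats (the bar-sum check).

1) 0.0ms=0b +1104.294ms=3b
2) 1104.294ms=3b +1104.294ms=3b
3) 2208.589ms=6b +1104.294ms=3b
4) 3312.883ms=9b +1104.294ms=3b
5) 4417.178ms=12b +368.098ms=1b
6) 4785.276ms=13b +368.098ms=1b
7) 5153.374ms=14b +368.098ms=1b
8) 5521.472ms=15b +1104.294ms=3b
Σ=18b of 18 (163bpm 6/8) — PASS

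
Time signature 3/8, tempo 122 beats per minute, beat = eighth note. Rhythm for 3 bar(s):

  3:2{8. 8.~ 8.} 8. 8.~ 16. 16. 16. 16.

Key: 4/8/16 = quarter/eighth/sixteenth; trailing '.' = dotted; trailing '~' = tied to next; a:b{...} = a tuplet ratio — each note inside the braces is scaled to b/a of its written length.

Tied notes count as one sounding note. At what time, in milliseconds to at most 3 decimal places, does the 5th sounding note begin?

1. 0.0ms @ 0 + 491.803ms (1)
2. 491.803ms @ 1 + 983.607ms (2)
3. 1475.41ms @ 3 + 737.705ms (3/2)
4. 2213.115ms @ 9/2 + 1106.557ms (9/4)
5. 3319.672ms @ 27/4 + 368.852ms (3/4)
6. 3688.525ms @ 15/2 + 368.852ms (3/4)
7. 4057.377ms @ 33/4 + 368.852ms (3/4)

note 5 onset = 27/4b = 3319.672ms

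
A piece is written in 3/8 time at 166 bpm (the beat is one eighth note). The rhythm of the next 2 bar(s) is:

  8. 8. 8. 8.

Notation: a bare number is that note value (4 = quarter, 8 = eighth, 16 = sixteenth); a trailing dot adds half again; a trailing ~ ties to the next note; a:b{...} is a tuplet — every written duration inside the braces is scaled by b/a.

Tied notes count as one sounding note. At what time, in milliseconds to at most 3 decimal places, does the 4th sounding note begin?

1. 0.0ms @ 0 + 542.169ms (3/2)
2. 542.169ms @ 3/2 + 542.169ms (3/2)
3. 1084.337ms @ 3 + 542.169ms (3/2)
4. 1626.506ms @ 9/2 + 542.169ms (3/2)

note 4 onset = 9/2b = 1626.506ms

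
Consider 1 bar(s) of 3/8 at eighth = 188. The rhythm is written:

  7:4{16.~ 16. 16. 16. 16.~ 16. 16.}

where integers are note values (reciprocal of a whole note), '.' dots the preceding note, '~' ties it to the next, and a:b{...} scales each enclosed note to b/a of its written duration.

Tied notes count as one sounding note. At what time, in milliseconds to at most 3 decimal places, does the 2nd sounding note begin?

1. 0.0ms @ 0 + 273.556ms (6/7)
2. 273.556ms @ 6/7 + 136.778ms (3/7)
3. 410.334ms @ 9/7 + 136.778ms (3/7)
4. 547.112ms @ 12/7 + 273.556ms (6/7)
5. 820.669ms @ 18/7 + 136.778ms (3/7)

note 2 onset = 6/7b = 273.556ms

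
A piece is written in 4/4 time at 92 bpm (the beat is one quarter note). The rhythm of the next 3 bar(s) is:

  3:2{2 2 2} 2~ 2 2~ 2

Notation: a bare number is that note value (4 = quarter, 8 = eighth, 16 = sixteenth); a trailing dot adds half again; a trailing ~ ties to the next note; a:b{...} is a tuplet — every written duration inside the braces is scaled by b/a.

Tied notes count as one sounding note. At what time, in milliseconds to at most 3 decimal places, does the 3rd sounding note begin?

1. 0.0ms @ 0 + 869.565ms (4/3)
2. 869.565ms @ 4/3 + 869.565ms (4/3)
3. 1739.13ms @ 8/3 + 869.565ms (4/3)
4. 2608.696ms @ 4 + 2608.696ms (4)
5. 5217.391ms @ 8 + 2608.696ms (4)

note 3 onset = 8/3b = 1739.13ms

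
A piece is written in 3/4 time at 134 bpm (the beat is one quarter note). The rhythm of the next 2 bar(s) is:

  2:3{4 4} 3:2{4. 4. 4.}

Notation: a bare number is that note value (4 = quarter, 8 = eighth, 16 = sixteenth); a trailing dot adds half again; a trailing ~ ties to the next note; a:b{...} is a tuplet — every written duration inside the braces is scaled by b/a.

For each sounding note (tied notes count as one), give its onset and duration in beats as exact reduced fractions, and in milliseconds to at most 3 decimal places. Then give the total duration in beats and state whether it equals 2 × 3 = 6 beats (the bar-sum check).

1) 0.0ms=0b +671.642ms=3/2b
2) 671.642ms=3/2b +671.642ms=3/2b
3) 1343.284ms=3b +447.761ms=1b
4) 1791.045ms=4b +447.761ms=1b
5) 2238.806ms=5b +447.761ms=1b
Σ=6b of 6 (134bpm 3/4) — PASS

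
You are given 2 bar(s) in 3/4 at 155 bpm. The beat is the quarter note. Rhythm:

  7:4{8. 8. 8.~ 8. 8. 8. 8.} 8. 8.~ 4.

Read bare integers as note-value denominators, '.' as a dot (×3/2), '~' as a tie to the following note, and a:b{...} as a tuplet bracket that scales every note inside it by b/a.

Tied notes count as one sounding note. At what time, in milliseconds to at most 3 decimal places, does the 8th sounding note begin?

1. 0.0ms @ 0 + 165.899ms (3/7)
2. 165.899ms @ 3/7 + 165.899ms (3/7)
3. 331.797ms @ 6/7 + 331.797ms (6/7)
4. 663.594ms @ 12/7 + 165.899ms (3/7)
5. 829.493ms @ 15/7 + 165.899ms (3/7)
6. 995.392ms @ 18/7 + 165.899ms (3/7)
7. 1161.29ms @ 3 + 290.323ms (3/4)
8. 1451.613ms @ 15/4 + 870.968ms (9/4)

note 8 onset = 15/4b = 1451.613ms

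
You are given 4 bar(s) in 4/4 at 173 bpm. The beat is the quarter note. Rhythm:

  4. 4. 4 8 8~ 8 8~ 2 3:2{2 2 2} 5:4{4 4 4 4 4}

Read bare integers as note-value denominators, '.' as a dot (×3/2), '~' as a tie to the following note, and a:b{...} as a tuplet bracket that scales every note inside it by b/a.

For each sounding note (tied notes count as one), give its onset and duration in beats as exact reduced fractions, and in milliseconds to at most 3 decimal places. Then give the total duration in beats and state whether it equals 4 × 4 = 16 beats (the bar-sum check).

1) 0.0ms=0b +520.231ms=3/2b
2) 520.231ms=3/2b +520.231ms=3/2b
3) 1040.462ms=3b +346.821ms=1b
4) 1387.283ms=4b +173.41ms=1/2b
5) 1560.694ms=9/2b +346.821ms=1b
6) 1907.514ms=11/2b +867.052ms=5/2b
7) 2774.566ms=8b +462.428ms=4/3b
8) 3236.994ms=28/3b +462.428ms=4/3b
9) 3699.422ms=32/3b +462.428ms=4/3b
10) 4161.85ms=12b +277.457ms=4/5b
11) 4439.306ms=64/5b +277.457ms=4/5b
12) 4716.763ms=68/5b +277.457ms=4/5b
13) 4994.22ms=72/5b +277.457ms=4/5b
14) 5271.676ms=76/5b +277.457ms=4/5b
Σ=16b of 16 (173bpm 4/4) — PASS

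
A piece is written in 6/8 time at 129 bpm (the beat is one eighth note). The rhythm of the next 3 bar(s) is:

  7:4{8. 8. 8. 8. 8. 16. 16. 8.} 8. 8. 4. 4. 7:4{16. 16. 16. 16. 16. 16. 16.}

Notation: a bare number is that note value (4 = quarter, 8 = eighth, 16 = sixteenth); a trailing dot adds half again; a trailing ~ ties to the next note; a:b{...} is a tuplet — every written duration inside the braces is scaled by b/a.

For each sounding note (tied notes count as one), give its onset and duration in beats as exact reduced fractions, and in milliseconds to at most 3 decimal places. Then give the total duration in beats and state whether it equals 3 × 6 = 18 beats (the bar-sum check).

1) 0.0ms=0b +398.671ms=6/7b
2) 398.671ms=6/7b +398.671ms=6/7b
3) 797.342ms=12/7b +398.671ms=6/7b
4) 1196.013ms=18/7b +398.671ms=6/7b
5) 1594.684ms=24/7b +398.671ms=6/7b
6) 1993.355ms=30/7b +199.336ms=3/7b
7) 2192.691ms=33/7b +199.336ms=3/7b
8) 2392.027ms=36/7b +398.671ms=6/7b
9) 2790.698ms=6b +697.674ms=3/2b
10) 3488.372ms=15/2b +697.674ms=3/2b
11) 4186.047ms=9b +1395.349ms=3b
12) 5581.395ms=12b +1395.349ms=3b
13) 6976.744ms=15b +199.336ms=3/7b
14) 7176.08ms=108/7b +199.336ms=3/7b
15) 7375.415ms=111/7b +199.336ms=3/7b
16) 7574.751ms=114/7b +199.336ms=3/7b
17) 7774.086ms=117/7b +199.336ms=3/7b
18) 7973.422ms=120/7b +199.336ms=3/7b
19) 8172.757ms=123/7b +199.336ms=3/7b
Σ=18b of 18 (129bpm 6/8) — PASS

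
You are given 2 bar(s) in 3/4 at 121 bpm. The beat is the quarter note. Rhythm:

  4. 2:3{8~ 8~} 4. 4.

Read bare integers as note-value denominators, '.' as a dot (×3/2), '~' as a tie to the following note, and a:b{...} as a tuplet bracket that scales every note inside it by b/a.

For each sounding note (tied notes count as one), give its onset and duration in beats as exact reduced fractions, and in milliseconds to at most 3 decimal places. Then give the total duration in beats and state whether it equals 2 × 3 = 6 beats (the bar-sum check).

1) 0.0ms=0b +743.802ms=3/2b
2) 743.802ms=3/2b +1487.603ms=3b
3) 2231.405ms=9/2b +743.802ms=3/2b
Σ=6b of 6 (121bpm 3/4) — PASS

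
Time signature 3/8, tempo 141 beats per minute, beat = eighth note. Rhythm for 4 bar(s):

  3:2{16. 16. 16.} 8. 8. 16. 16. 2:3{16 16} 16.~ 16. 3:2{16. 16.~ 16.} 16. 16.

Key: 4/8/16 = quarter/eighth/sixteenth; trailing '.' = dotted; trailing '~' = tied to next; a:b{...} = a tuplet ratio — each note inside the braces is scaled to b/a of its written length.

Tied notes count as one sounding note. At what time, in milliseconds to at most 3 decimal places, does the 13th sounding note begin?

1. 0.0ms @ 0 + 212.766ms (1/2)
2. 212.766ms @ 1/2 + 212.766ms (1/2)
3. 425.532ms @ 1 + 212.766ms (1/2)
4. 638.298ms @ 3/2 + 638.298ms (3/2)
5. 1276.596ms @ 3 + 638.298ms (3/2)
6. 1914.894ms @ 9/2 + 319.149ms (3/4)
7. 2234.043ms @ 21/4 + 319.149ms (3/4)
8. 2553.191ms @ 6 + 319.149ms (3/4)
9. 2872.34ms @ 27/4 + 319.149ms (3/4)
10. 3191.489ms @ 15/2 + 638.298ms (3/2)
11. 3829.787ms @ 9 + 212.766ms (1/2)
12. 4042.553ms @ 19/2 + 425.532ms (1)
13. 4468.085ms @ 21/2 + 319.149ms (3/4)
14. 4787.234ms @ 45/4 + 319.149ms (3/4)

note 13 onset = 21/2b = 4468.085ms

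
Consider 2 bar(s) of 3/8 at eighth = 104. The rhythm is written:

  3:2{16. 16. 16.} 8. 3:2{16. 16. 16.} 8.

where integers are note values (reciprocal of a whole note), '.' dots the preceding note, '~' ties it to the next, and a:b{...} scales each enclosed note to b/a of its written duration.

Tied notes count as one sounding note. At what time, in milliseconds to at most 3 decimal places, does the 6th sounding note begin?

note 6 onset = 7/2b = 2019.231ms

1. 0.0ms @ 0 + 288.462ms (1/2)
2. 288.462ms @ 1/2 + 288.462ms (1/2)
3. 576.923ms @ 1 + 288.462ms (1/2)
4. 865.385ms @ 3/2 + 865.385ms (3/2)
5. 1730.769ms @ 3 + 288.462ms (1/2)
6. 2019.231ms @ 7/2 + 288.462ms (1/2)
7. 2307.692ms @ 4 + 288.462ms (1/2)
8. 2596.154ms @ 9/2 + 865.385ms (3/2)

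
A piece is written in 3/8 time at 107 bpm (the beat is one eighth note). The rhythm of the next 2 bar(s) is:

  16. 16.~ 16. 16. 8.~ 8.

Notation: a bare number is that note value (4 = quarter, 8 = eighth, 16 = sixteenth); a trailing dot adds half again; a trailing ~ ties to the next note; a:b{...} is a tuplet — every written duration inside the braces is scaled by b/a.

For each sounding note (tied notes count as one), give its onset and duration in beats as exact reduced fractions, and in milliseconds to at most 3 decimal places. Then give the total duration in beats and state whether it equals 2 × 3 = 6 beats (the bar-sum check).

1) 0.0ms=0b +420.561ms=3/4b
2) 420.561ms=3/4b +841.121ms=3/2b
3) 1261.682ms=9/4b +420.561ms=3/4b
4) 1682.243ms=3b +1682.243ms=3b
Σ=6b of 6 (107bpm 3/8) — PASS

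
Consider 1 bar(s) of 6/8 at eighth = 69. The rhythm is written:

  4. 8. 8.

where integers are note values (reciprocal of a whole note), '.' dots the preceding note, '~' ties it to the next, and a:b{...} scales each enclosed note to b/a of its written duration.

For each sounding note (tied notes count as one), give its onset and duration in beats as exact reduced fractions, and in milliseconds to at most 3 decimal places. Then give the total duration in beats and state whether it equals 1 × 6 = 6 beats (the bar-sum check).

1) 0.0ms=0b +2608.696ms=3b
2) 2608.696ms=3b +1304.348ms=3/2b
3) 3913.043ms=9/2b +1304.348ms=3/2b
Σ=6b of 6 (69bpm 6/8) — PASS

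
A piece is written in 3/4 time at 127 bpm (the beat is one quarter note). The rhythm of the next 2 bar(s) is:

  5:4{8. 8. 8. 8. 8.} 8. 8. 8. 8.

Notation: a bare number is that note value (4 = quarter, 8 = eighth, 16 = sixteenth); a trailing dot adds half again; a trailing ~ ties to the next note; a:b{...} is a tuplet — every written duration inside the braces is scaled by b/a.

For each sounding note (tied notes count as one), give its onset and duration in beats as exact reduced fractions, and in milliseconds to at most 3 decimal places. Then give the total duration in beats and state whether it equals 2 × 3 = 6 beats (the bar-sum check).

1) 0.0ms=0b +283.465ms=3/5b
2) 283.465ms=3/5b +283.465ms=3/5b
3) 566.929ms=6/5b +283.465ms=3/5b
4) 850.394ms=9/5b +283.465ms=3/5b
5) 1133.858ms=12/5b +283.465ms=3/5b
6) 1417.323ms=3b +354.331ms=3/4b
7) 1771.654ms=15/4b +354.331ms=3/4b
8) 2125.984ms=9/2b +354.331ms=3/4b
9) 2480.315ms=21/4b +354.331ms=3/4b
Σ=6b of 6 (127bpm 3/4) — PASS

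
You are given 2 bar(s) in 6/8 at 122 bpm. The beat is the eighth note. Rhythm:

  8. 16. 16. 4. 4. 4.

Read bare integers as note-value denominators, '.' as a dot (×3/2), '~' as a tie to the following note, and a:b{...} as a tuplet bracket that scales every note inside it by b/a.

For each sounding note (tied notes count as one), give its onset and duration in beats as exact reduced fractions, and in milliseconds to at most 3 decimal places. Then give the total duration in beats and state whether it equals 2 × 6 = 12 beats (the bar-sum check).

1) 0.0ms=0b +737.705ms=3/2b
2) 737.705ms=3/2b +368.852ms=3/4b
3) 1106.557ms=9/4b +368.852ms=3/4b
4) 1475.41ms=3b +1475.41ms=3b
5) 2950.82ms=6b +1475.41ms=3b
6) 4426.23ms=9b +1475.41ms=3b
Σ=12b of 12 (122bpm 6/8) — PASS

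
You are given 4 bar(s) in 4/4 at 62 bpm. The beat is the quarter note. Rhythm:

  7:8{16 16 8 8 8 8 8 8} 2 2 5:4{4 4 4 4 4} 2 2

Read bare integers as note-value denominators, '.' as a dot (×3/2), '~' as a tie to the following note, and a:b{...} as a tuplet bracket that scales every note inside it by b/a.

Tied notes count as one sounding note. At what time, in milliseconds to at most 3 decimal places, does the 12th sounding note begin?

note 12 onset = 44/5b = 8516.129ms

1. 0.0ms @ 0 + 276.498ms (2/7)
2. 276.498ms @ 2/7 + 276.498ms (2/7)
3. 552.995ms @ 4/7 + 552.995ms (4/7)
4. 1105.991ms @ 8/7 + 552.995ms (4/7)
5. 1658.986ms @ 12/7 + 552.995ms (4/7)
6. 2211.982ms @ 16/7 + 552.995ms (4/7)
7. 2764.977ms @ 20/7 + 552.995ms (4/7)
8. 3317.972ms @ 24/7 + 552.995ms (4/7)
9. 3870.968ms @ 4 + 1935.484ms (2)
10. 5806.452ms @ 6 + 1935.484ms (2)
11. 7741.935ms @ 8 + 774.194ms (4/5)
12. 8516.129ms @ 44/5 + 774.194ms (4/5)
13. 9290.323ms @ 48/5 + 774.194ms (4/5)
14. 10064.516ms @ 52/5 + 774.194ms (4/5)
15. 10838.71ms @ 56/5 + 774.194ms (4/5)
16. 11612.903ms @ 12 + 1935.484ms (2)
17. 13548.387ms @ 14 + 1935.484ms (2)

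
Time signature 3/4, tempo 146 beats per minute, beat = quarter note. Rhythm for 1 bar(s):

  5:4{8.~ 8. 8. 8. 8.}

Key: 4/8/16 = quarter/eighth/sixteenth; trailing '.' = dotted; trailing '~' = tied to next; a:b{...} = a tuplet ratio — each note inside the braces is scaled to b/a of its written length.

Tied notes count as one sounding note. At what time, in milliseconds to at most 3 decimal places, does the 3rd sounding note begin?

1. 0.0ms @ 0 + 493.151ms (6/5)
2. 493.151ms @ 6/5 + 246.575ms (3/5)
3. 739.726ms @ 9/5 + 246.575ms (3/5)
4. 986.301ms @ 12/5 + 246.575ms (3/5)

note 3 onset = 9/5b = 739.726ms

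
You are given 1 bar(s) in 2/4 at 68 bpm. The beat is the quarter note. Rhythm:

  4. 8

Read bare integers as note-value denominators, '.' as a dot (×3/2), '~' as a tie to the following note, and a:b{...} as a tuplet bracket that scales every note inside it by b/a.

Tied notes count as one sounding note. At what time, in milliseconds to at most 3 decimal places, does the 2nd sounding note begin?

note 2 onset = 3/2b = 1323.529ms

1. 0.0ms @ 0 + 1323.529ms (3/2)
2. 1323.529ms @ 3/2 + 441.176ms (1/2)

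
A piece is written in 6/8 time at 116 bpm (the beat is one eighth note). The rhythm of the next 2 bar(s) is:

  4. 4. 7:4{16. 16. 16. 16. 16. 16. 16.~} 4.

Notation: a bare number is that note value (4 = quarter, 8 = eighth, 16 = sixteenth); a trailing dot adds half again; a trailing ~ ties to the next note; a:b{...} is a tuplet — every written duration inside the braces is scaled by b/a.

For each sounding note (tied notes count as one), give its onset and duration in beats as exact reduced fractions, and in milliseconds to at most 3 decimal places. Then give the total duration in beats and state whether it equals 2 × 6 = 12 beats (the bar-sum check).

1) 0.0ms=0b +1551.724ms=3b
2) 1551.724ms=3b +1551.724ms=3b
3) 3103.448ms=6b +221.675ms=3/7b
4) 3325.123ms=45/7b +221.675ms=3/7b
5) 3546.798ms=48/7b +221.675ms=3/7b
6) 3768.473ms=51/7b +221.675ms=3/7b
7) 3990.148ms=54/7b +221.675ms=3/7b
8) 4211.823ms=57/7b +221.675ms=3/7b
9) 4433.498ms=60/7b +1773.399ms=24/7b
Σ=12b of 12 (116bpm 6/8) — PASS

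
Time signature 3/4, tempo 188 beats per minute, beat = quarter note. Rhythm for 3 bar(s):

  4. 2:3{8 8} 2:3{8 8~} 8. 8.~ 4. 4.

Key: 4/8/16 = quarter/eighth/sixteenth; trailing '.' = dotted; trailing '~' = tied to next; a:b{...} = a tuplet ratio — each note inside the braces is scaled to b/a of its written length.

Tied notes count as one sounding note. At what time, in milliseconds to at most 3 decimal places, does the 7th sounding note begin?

1. 0.0ms @ 0 + 478.723ms (3/2)
2. 478.723ms @ 3/2 + 239.362ms (3/4)
3. 718.085ms @ 9/4 + 239.362ms (3/4)
4. 957.447ms @ 3 + 239.362ms (3/4)
5. 1196.809ms @ 15/4 + 478.723ms (3/2)
6. 1675.532ms @ 21/4 + 718.085ms (9/4)
7. 2393.617ms @ 15/2 + 478.723ms (3/2)

note 7 onset = 15/2b = 2393.617ms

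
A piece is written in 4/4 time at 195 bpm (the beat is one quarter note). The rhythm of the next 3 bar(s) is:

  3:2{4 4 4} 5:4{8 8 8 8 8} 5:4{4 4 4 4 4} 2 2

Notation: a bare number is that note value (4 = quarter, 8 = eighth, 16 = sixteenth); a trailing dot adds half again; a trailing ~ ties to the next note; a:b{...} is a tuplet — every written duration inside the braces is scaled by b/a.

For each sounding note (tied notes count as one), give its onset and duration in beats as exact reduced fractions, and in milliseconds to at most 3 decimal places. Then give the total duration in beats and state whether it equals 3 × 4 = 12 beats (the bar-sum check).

1) 0.0ms=0b +205.128ms=2/3b
2) 205.128ms=2/3b +205.128ms=2/3b
3) 410.256ms=4/3b +205.128ms=2/3b
4) 615.385ms=2b +123.077ms=2/5b
5) 738.462ms=12/5b +123.077ms=2/5b
6) 861.538ms=14/5b +123.077ms=2/5b
7) 984.615ms=16/5b +123.077ms=2/5b
8) 1107.692ms=18/5b +123.077ms=2/5b
9) 1230.769ms=4b +246.154ms=4/5b
10) 1476.923ms=24/5b +246.154ms=4/5b
11) 1723.077ms=28/5b +246.154ms=4/5b
12) 1969.231ms=32/5b +246.154ms=4/5b
13) 2215.385ms=36/5b +246.154ms=4/5b
14) 2461.538ms=8b +615.385ms=2b
15) 3076.923ms=10b +615.385ms=2b
Σ=12b of 12 (195bpm 4/4) — PASS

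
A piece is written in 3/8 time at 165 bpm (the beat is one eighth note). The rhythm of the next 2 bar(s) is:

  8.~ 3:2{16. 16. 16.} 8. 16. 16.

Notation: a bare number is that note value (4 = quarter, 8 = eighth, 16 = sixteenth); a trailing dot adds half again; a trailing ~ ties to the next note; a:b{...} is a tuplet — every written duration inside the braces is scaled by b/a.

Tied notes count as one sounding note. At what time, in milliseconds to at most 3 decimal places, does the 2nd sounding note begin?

1. 0.0ms @ 0 + 727.273ms (2)
2. 727.273ms @ 2 + 181.818ms (1/2)
3. 909.091ms @ 5/2 + 181.818ms (1/2)
4. 1090.909ms @ 3 + 545.455ms (3/2)
5. 1636.364ms @ 9/2 + 272.727ms (3/4)
6. 1909.091ms @ 21/4 + 272.727ms (3/4)

note 2 onset = 2b = 727.273ms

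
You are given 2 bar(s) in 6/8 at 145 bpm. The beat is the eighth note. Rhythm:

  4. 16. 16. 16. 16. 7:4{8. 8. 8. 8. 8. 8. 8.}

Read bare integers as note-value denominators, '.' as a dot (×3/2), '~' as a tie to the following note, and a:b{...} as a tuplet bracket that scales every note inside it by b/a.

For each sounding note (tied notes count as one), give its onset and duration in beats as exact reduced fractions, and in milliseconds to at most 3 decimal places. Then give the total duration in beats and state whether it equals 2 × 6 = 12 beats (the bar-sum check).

1) 0.0ms=0b +1241.379ms=3b
2) 1241.379ms=3b +310.345ms=3/4b
3) 1551.724ms=15/4b +310.345ms=3/4b
4) 1862.069ms=9/2b +310.345ms=3/4b
5) 2172.414ms=21/4b +310.345ms=3/4b
6) 2482.759ms=6b +354.68ms=6/7b
7) 2837.438ms=48/7b +354.68ms=6/7b
8) 3192.118ms=54/7b +354.68ms=6/7b
9) 3546.798ms=60/7b +354.68ms=6/7b
10) 3901.478ms=66/7b +354.68ms=6/7b
11) 4256.158ms=72/7b +354.68ms=6/7b
12) 4610.837ms=78/7b +354.68ms=6/7b
Σ=12b of 12 (145bpm 6/8) — PASS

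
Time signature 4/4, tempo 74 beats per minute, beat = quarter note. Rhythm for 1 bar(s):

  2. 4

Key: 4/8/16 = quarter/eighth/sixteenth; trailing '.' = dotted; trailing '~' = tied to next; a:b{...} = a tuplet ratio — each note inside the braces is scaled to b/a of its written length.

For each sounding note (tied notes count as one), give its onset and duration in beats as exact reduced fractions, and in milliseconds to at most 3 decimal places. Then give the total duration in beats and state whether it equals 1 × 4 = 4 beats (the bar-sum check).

1) 0.0ms=0b +2432.432ms=3b
2) 2432.432ms=3b +810.811ms=1b
Σ=4b of 4 (74bpm 4/4) — PASS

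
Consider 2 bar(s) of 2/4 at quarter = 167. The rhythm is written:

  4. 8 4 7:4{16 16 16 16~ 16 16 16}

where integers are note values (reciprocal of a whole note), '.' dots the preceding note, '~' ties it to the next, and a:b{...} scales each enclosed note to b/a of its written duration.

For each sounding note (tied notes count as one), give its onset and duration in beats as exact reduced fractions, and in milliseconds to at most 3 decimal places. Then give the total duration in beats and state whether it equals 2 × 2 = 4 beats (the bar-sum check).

1) 0.0ms=0b +538.922ms=3/2b
2) 538.922ms=3/2b +179.641ms=1/2b
3) 718.563ms=2b +359.281ms=1b
4) 1077.844ms=3b +51.326ms=1/7b
5) 1129.17ms=22/7b +51.326ms=1/7b
6) 1180.496ms=23/7b +51.326ms=1/7b
7) 1231.822ms=24/7b +102.652ms=2/7b
8) 1334.474ms=26/7b +51.326ms=1/7b
9) 1385.8ms=27/7b +51.326ms=1/7b
Σ=4b of 4 (167bpm 2/4) — PASS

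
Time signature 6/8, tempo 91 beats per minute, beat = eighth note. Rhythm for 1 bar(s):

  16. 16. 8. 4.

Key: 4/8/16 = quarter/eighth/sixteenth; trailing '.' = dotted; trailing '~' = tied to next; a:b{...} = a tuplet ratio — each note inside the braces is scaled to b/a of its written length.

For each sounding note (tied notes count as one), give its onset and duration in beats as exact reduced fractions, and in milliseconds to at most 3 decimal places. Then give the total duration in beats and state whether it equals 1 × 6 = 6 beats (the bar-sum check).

1) 0.0ms=0b +494.505ms=3/4b
2) 494.505ms=3/4b +494.505ms=3/4b
3) 989.011ms=3/2b +989.011ms=3/2b
4) 1978.022ms=3b +1978.022ms=3b
Σ=6b of 6 (91bpm 6/8) — PASS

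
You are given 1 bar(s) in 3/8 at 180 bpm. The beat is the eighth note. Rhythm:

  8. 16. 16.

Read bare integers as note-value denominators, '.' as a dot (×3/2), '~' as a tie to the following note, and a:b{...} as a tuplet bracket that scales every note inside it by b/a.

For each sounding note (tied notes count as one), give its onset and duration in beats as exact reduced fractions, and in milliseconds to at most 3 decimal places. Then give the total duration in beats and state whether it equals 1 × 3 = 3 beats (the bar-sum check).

1) 0.0ms=0b +500.0ms=3/2b
2) 500.0ms=3/2b +250.0ms=3/4b
3) 750.0ms=9/4b +250.0ms=3/4b
Σ=3b of 3 (180bpm 3/8) — PASS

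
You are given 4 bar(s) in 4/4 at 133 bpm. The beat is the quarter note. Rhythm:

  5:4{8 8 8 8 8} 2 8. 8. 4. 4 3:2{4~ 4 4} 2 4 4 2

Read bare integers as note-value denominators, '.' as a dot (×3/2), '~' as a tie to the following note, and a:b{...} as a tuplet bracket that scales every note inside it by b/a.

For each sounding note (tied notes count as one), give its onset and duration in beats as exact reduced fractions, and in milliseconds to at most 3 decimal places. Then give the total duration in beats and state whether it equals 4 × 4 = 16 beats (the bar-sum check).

1) 0.0ms=0b +180.451ms=2/5b
2) 180.451ms=2/5b +180.451ms=2/5b
3) 360.902ms=4/5b +180.451ms=2/5b
4) 541.353ms=6/5b +180.451ms=2/5b
5) 721.805ms=8/5b +180.451ms=2/5b
6) 902.256ms=2b +902.256ms=2b
7) 1804.511ms=4b +338.346ms=3/4b
8) 2142.857ms=19/4b +338.346ms=3/4b
9) 2481.203ms=11/2b +676.692ms=3/2b
10) 3157.895ms=7b +451.128ms=1b
11) 3609.023ms=8b +601.504ms=4/3b
12) 4210.526ms=28/3b +300.752ms=2/3b
13) 4511.278ms=10b +902.256ms=2b
14) 5413.534ms=12b +451.128ms=1b
15) 5864.662ms=13b +451.128ms=1b
16) 6315.789ms=14b +902.256ms=2b
Σ=16b of 16 (133bpm 4/4) — PASS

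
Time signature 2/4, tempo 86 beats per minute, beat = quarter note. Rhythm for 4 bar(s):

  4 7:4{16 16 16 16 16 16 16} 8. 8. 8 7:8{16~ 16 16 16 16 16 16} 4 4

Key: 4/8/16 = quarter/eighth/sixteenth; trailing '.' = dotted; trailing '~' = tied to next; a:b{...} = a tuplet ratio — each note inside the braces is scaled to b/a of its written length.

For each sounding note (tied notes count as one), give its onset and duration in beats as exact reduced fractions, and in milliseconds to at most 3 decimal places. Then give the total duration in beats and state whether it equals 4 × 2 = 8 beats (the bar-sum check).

1) 0.0ms=0b +697.674ms=1b
2) 697.674ms=1b +99.668ms=1/7b
3) 797.342ms=8/7b +99.668ms=1/7b
4) 897.01ms=9/7b +99.668ms=1/7b
5) 996.678ms=10/7b +99.668ms=1/7b
6) 1096.346ms=11/7b +99.668ms=1/7b
7) 1196.013ms=12/7b +99.668ms=1/7b
8) 1295.681ms=13/7b +99.668ms=1/7b
9) 1395.349ms=2b +523.256ms=3/4b
10) 1918.605ms=11/4b +523.256ms=3/4b
11) 2441.86ms=7/2b +348.837ms=1/2b
12) 2790.698ms=4b +398.671ms=4/7b
13) 3189.369ms=32/7b +199.336ms=2/7b
14) 3388.704ms=34/7b +199.336ms=2/7b
15) 3588.04ms=36/7b +199.336ms=2/7b
16) 3787.375ms=38/7b +199.336ms=2/7b
17) 3986.711ms=40/7b +199.336ms=2/7b
18) 4186.047ms=6b +697.674ms=1b
19) 4883.721ms=7b +697.674ms=1b
Σ=8b of 8 (86bpm 2/4) — PASS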